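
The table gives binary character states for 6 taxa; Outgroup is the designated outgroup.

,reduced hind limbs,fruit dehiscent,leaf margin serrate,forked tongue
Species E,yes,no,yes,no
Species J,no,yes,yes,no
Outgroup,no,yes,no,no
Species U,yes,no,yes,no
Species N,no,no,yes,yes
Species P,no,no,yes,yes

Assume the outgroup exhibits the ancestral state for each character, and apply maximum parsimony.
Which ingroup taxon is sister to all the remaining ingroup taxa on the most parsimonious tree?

Species J

Character polarity is set by the outgroup: the derived state is whichever differs from the outgroup's state, so for fruit dehiscent the derived state is 'no', and for the remaining characters it is 'yes'.
Only Species E and Species U show the derived state 'yes' for reduced hind limbs, supporting them as a clade.
Only Species E, Species N, Species P, and Species U show the derived state 'no' for fruit dehiscent, supporting them as a clade.
leaf margin serrate (derived state 'yes') is shared by all ingroup taxa — unites the whole ingroup.
Only Species N and Species P show the derived state 'yes' for forked tongue, supporting them as a clade.
Most parsimonious ingroup topology: (((Species E,Species U),(Species P,Species N)),Species J).
Species J is sister to the clade containing all other ingroup taxa, so it is the earliest-diverging (most basal) ingroup lineage.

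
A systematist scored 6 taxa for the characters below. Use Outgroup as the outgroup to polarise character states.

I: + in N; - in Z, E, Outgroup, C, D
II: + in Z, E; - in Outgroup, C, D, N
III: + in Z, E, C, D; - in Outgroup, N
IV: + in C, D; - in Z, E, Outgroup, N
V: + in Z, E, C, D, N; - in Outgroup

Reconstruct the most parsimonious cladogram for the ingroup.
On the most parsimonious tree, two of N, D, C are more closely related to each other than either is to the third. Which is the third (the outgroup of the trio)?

The outgroup has state '-' for every character, so '+' is the derived state throughout.
I (derived state '+') is unique to N (autapomorphy; uninformative for grouping).
II (derived state '+') is shared by E and Z — a synapomorphy uniting that clade.
III (derived state '+') is shared by C, D, E, and Z — a synapomorphy uniting that clade.
IV (derived state '+') is shared by C and D — a synapomorphy uniting that clade.
All ingroup taxa share the derived state '+' for V; it defines the ingroup but does not resolve relationships within it.
Most parsimonious ingroup topology: (N,((D,C),(E,Z))).
C and D share a more recent common ancestor with each other than either does with N, so N is the least closely related of the three.

N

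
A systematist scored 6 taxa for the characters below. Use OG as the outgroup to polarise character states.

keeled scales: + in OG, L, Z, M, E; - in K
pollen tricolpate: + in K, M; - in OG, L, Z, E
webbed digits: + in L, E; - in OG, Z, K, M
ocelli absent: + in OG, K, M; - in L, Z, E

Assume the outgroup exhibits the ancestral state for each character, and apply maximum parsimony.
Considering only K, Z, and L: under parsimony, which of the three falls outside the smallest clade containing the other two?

K

Character polarity is set by the outgroup: the derived state is whichever differs from the outgroup's state, so for keeled scales, ocelli absent the derived state is '-', and for the remaining characters it is '+'.
keeled scales: derived state '-' in K only — an autapomorphy, so it tells us nothing about relationships among taxa.
pollen tricolpate (derived state '+') is shared by K and M — a synapomorphy uniting that clade.
webbed digits (derived state '+') is shared by E and L — a synapomorphy uniting that clade.
Only E, L, and Z show the derived state '-' for ocelli absent, supporting them as a clade.
Most parsimonious ingroup topology: (((L,E),Z),(K,M)).
L and Z share a more recent common ancestor with each other than either does with K, so K is the least closely related of the three.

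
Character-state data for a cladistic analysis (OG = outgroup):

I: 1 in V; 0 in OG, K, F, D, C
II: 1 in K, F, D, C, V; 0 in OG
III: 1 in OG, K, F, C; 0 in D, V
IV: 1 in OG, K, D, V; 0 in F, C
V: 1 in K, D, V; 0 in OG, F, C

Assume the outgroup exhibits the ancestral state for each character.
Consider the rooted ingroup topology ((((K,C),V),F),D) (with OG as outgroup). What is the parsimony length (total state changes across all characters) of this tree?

9

Map each character onto ((((K,C),V),F),D) (rooted by OG) and count the minimum state changes it requires (Fitch parsimony):
I: 1; II: 1; III: 2; IV: 2; V: 3.
Total tree length = 9.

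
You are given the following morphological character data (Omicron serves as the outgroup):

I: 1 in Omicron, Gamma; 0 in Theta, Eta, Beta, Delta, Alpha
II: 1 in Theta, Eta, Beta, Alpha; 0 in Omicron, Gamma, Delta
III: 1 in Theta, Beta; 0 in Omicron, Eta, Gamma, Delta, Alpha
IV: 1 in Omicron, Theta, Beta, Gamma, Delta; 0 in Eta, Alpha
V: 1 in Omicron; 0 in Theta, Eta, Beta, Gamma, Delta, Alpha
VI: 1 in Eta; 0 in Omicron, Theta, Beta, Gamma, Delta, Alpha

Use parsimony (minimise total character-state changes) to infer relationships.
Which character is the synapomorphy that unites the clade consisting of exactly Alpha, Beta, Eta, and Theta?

Character polarity is set by the outgroup: the derived state is whichever differs from the outgroup's state, so for I, IV, V the derived state is '0', and for the remaining characters it is '1'.
Only Alpha, Beta, Delta, Eta, and Theta show the derived state '0' for I, supporting them as a clade.
II: derived state '1' in Alpha, Beta, Eta, and Theta only — synapomorphy for {Alpha, Beta, Eta, Theta}.
III (derived state '1') is shared by Beta and Theta — a synapomorphy uniting that clade.
Only Alpha and Eta show the derived state '0' for IV, supporting them as a clade.
All ingroup taxa share the derived state '0' for V; it defines the ingroup but does not resolve relationships within it.
VI (derived state '1') is unique to Eta (autapomorphy; uninformative for grouping).
Most parsimonious ingroup topology: ((((Theta,Beta),(Eta,Alpha)),Delta),Gamma).
The clade {Alpha, Beta, Eta, Theta} is supported by II: its derived state '1' occurs in exactly those taxa and in no other taxon (including the outgroup).

II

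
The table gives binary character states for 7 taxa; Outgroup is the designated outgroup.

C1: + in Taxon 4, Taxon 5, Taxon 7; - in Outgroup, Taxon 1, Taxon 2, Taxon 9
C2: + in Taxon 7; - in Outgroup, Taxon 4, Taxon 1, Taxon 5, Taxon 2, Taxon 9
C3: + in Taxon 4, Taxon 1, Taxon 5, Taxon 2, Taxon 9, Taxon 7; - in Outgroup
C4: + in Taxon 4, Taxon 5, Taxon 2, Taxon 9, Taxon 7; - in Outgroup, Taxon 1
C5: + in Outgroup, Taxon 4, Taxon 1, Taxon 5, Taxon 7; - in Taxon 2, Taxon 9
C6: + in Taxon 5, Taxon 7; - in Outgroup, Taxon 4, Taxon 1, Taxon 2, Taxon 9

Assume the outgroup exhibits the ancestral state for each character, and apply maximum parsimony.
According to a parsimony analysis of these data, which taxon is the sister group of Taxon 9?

Character polarity is set by the outgroup: the derived state is whichever differs from the outgroup's state, so for C5 the derived state is '-', and for the remaining characters it is '+'.
Only Taxon 4, Taxon 5, and Taxon 7 show the derived state '+' for C1, supporting them as a clade.
C2: derived state '+' in Taxon 7 only — an autapomorphy, so it tells us nothing about relationships among taxa.
C3 (derived state '+') is shared by all ingroup taxa — unites the whole ingroup.
Only Taxon 2, Taxon 4, Taxon 5, Taxon 7, and Taxon 9 show the derived state '+' for C4, supporting them as a clade.
C5: derived state '-' in Taxon 2 and Taxon 9 only — synapomorphy for {Taxon 2, Taxon 9}.
C6: derived state '+' in Taxon 5 and Taxon 7 only — synapomorphy for {Taxon 5, Taxon 7}.
Most parsimonious ingroup topology: (((Taxon 4,(Taxon 5,Taxon 7)),(Taxon 2,Taxon 9)),Taxon 1).
Taxon 9 and Taxon 2 form a cherry on this tree, so they are sister taxa.

Taxon 2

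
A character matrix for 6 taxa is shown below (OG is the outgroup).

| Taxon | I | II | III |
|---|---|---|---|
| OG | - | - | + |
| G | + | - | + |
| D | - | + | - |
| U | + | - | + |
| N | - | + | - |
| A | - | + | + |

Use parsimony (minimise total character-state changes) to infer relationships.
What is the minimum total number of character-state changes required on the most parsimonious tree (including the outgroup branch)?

Character polarity is set by the outgroup: the derived state is whichever differs from the outgroup's state, so for III the derived state is '-', and for the remaining characters it is '+'.
I (derived state '+') is shared by G and U — a synapomorphy uniting that clade.
II (derived state '+') is shared by A, D, and N — a synapomorphy uniting that clade.
III: derived state '-' in D and N only — synapomorphy for {D, N}.
Most parsimonious ingroup topology: ((G,U),((D,N),A)).
Changes per character on this tree: I: 1; II: 1; III: 1.
Total = 3.

3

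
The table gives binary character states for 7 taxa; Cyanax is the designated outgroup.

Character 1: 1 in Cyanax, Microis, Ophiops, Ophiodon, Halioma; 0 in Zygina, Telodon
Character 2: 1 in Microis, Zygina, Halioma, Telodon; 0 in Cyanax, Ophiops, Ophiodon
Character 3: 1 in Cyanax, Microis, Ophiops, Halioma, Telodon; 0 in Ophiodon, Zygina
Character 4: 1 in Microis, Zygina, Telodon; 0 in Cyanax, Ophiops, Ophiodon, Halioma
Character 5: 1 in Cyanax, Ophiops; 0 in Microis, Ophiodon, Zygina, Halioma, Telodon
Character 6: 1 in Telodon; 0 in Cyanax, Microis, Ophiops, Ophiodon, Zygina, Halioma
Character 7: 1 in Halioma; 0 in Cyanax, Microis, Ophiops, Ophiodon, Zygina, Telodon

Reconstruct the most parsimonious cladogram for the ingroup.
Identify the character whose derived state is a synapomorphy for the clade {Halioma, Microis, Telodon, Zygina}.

Character 2

Character polarity is set by the outgroup: the derived state is whichever differs from the outgroup's state, so for Character 1, Character 3, Character 5 the derived state is '0', and for the remaining characters it is '1'.
Character 1 (derived state '0') is shared by Telodon and Zygina — a synapomorphy uniting that clade.
Character 2: derived state '1' in Halioma, Microis, Telodon, and Zygina only — synapomorphy for {Halioma, Microis, Telodon, Zygina}.
Character 3 (state '0') occurs in Ophiodon and Zygina but conflicts with the nesting implied by the other characters — most parsimoniously interpreted as homoplasy.
Only Microis, Telodon, and Zygina show the derived state '1' for Character 4, supporting them as a clade.
Only Halioma, Microis, Ophiodon, Telodon, and Zygina show the derived state '0' for Character 5, supporting them as a clade.
Character 6 (derived state '1') is unique to Telodon (autapomorphy; uninformative for grouping).
Character 7: derived state '1' in Halioma only — an autapomorphy, so it tells us nothing about relationships among taxa.
Most parsimonious ingroup topology: ((((Microis,(Zygina,Telodon)),Halioma),Ophiodon),Ophiops).
The clade {Halioma, Microis, Telodon, Zygina} is supported by Character 2: its derived state '1' occurs in exactly those taxa and in no other taxon (including the outgroup).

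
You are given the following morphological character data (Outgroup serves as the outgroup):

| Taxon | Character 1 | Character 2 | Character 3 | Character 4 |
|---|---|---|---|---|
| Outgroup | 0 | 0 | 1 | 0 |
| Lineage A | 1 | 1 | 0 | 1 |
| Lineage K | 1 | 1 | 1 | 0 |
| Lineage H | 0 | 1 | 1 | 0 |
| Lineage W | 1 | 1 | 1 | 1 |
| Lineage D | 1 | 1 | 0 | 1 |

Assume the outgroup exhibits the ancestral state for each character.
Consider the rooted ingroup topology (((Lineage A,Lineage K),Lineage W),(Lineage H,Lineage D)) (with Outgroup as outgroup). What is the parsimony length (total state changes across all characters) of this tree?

Map each character onto (((Lineage A,Lineage K),Lineage W),(Lineage H,Lineage D)) (rooted by Outgroup) and count the minimum state changes it requires (Fitch parsimony):
Character 1: 2; Character 2: 1; Character 3: 2; Character 4: 3.
Total tree length = 8.

8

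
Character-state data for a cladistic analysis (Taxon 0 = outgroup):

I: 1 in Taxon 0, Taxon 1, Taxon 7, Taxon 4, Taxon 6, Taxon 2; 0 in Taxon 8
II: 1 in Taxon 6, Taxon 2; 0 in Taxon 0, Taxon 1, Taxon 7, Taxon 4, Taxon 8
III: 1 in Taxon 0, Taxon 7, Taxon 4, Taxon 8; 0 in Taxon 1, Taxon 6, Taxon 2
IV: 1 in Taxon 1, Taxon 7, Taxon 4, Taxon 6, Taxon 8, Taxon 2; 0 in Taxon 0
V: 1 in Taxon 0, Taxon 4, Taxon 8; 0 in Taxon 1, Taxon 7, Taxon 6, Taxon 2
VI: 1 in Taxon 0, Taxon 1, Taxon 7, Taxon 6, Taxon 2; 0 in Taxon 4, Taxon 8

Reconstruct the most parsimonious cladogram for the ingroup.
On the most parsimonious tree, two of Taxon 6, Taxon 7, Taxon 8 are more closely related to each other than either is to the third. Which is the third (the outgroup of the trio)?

Character polarity is set by the outgroup: the derived state is whichever differs from the outgroup's state, so for I, III, V, VI the derived state is '0', and for the remaining characters it is '1'.
I: derived state '0' in Taxon 8 only — an autapomorphy, so it tells us nothing about relationships among taxa.
II (derived state '1') is shared by Taxon 2 and Taxon 6 — a synapomorphy uniting that clade.
III: derived state '0' in Taxon 1, Taxon 2, and Taxon 6 only — synapomorphy for {Taxon 1, Taxon 2, Taxon 6}.
IV (derived state '1') is shared by all ingroup taxa — unites the whole ingroup.
V: derived state '0' in Taxon 1, Taxon 2, Taxon 6, and Taxon 7 only — synapomorphy for {Taxon 1, Taxon 2, Taxon 6, Taxon 7}.
Only Taxon 4 and Taxon 8 show the derived state '0' for VI, supporting them as a clade.
Most parsimonious ingroup topology: (((Taxon 1,(Taxon 6,Taxon 2)),Taxon 7),(Taxon 4,Taxon 8)).
Taxon 6 and Taxon 7 share a more recent common ancestor with each other than either does with Taxon 8, so Taxon 8 is the least closely related of the three.

Taxon 8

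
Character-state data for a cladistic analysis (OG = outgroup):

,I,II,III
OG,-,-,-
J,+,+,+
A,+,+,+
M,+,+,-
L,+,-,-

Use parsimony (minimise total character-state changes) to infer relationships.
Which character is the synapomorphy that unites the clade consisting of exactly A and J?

The outgroup has state '-' for every character, so '+' is the derived state throughout.
All ingroup taxa share the derived state '+' for I; it defines the ingroup but does not resolve relationships within it.
II: derived state '+' in A, J, and M only — synapomorphy for {A, J, M}.
III (derived state '+') is shared by A and J — a synapomorphy uniting that clade.
Most parsimonious ingroup topology: (((J,A),M),L).
The clade {A, J} is supported by III: its derived state '+' occurs in exactly those taxa and in no other taxon (including the outgroup).

III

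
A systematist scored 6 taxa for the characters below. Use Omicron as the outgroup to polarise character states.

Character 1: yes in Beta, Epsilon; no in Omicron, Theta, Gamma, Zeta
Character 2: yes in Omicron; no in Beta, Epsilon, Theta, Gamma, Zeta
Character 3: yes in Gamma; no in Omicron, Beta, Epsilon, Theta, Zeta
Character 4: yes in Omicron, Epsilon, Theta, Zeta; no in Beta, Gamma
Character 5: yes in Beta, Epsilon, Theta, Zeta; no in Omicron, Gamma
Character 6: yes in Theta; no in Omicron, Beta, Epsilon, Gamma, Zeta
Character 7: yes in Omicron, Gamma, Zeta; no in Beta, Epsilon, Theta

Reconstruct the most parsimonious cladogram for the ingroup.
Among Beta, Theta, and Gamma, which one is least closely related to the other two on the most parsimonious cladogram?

Character polarity is set by the outgroup: the derived state is whichever differs from the outgroup's state, so for Character 2, Character 4, Character 7 the derived state is 'no', and for the remaining characters it is 'yes'.
Only Beta and Epsilon show the derived state 'yes' for Character 1, supporting them as a clade.
Character 2 (derived state 'no') is shared by all ingroup taxa — unites the whole ingroup.
Character 3: derived state 'yes' in Gamma only — an autapomorphy, so it tells us nothing about relationships among taxa.
Character 4 (state 'no') occurs in Beta and Gamma but conflicts with the nesting implied by the other characters — most parsimoniously interpreted as homoplasy.
Only Beta, Epsilon, Theta, and Zeta show the derived state 'yes' for Character 5, supporting them as a clade.
Character 6: derived state 'yes' in Theta only — an autapomorphy, so it tells us nothing about relationships among taxa.
Character 7: derived state 'no' in Beta, Epsilon, and Theta only — synapomorphy for {Beta, Epsilon, Theta}.
Most parsimonious ingroup topology: ((((Beta,Epsilon),Theta),Zeta),Gamma).
Theta and Beta share a more recent common ancestor with each other than either does with Gamma, so Gamma is the least closely related of the three.

Gamma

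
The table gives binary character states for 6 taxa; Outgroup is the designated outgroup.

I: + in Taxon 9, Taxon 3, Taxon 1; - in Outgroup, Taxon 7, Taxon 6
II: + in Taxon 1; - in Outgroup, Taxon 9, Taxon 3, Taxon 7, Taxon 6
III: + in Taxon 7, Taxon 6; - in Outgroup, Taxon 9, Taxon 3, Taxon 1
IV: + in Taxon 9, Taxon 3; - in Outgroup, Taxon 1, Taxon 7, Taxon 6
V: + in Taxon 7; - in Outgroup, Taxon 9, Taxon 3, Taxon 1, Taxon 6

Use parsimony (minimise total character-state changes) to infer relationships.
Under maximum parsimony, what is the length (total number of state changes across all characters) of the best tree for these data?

The outgroup has state '-' for every character, so '+' is the derived state throughout.
I (derived state '+') is shared by Taxon 1, Taxon 3, and Taxon 9 — a synapomorphy uniting that clade.
II (derived state '+') is unique to Taxon 1 (autapomorphy; uninformative for grouping).
III: derived state '+' in Taxon 6 and Taxon 7 only — synapomorphy for {Taxon 6, Taxon 7}.
IV: derived state '+' in Taxon 3 and Taxon 9 only — synapomorphy for {Taxon 3, Taxon 9}.
V (derived state '+') is unique to Taxon 7 (autapomorphy; uninformative for grouping).
Most parsimonious ingroup topology: (((Taxon 3,Taxon 9),Taxon 1),(Taxon 7,Taxon 6)).
Changes per character on this tree: I: 1; II: 1; III: 1; IV: 1; V: 1.
Total = 5.

5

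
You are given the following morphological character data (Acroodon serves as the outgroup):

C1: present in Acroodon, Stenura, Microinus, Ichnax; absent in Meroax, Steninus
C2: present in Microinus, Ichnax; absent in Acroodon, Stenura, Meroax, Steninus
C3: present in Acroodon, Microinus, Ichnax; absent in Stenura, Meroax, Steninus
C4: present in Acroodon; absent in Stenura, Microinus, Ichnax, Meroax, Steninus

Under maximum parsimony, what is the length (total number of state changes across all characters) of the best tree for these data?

Character polarity is set by the outgroup: the derived state is whichever differs from the outgroup's state, so for C1, C3, C4 the derived state is 'absent', and for the remaining characters it is 'present'.
C1 (derived state 'absent') is shared by Meroax and Steninus — a synapomorphy uniting that clade.
C2 (derived state 'present') is shared by Ichnax and Microinus — a synapomorphy uniting that clade.
C3: derived state 'absent' in Meroax, Steninus, and Stenura only — synapomorphy for {Meroax, Steninus, Stenura}.
All ingroup taxa share the derived state 'absent' for C4; it defines the ingroup but does not resolve relationships within it.
Most parsimonious ingroup topology: ((Stenura,(Meroax,Steninus)),(Microinus,Ichnax)).
Changes per character on this tree: C1: 1; C2: 1; C3: 1; C4: 1.
Total = 4.

4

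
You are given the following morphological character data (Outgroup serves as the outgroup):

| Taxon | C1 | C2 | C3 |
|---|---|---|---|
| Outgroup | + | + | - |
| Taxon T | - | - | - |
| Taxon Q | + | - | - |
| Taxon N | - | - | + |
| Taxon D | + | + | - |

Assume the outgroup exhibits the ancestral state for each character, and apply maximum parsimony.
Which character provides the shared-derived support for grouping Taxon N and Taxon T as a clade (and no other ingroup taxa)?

Character polarity is set by the outgroup: the derived state is whichever differs from the outgroup's state, so for C1, C2 the derived state is '-', and for the remaining characters it is '+'.
Only Taxon N and Taxon T show the derived state '-' for C1, supporting them as a clade.
C2: derived state '-' in Taxon N, Taxon Q, and Taxon T only — synapomorphy for {Taxon N, Taxon Q, Taxon T}.
C3: derived state '+' in Taxon N only — an autapomorphy, so it tells us nothing about relationships among taxa.
Most parsimonious ingroup topology: (((Taxon T,Taxon N),Taxon Q),Taxon D).
The clade {Taxon N, Taxon T} is supported by C1: its derived state '-' occurs in exactly those taxa and in no other taxon (including the outgroup).

C1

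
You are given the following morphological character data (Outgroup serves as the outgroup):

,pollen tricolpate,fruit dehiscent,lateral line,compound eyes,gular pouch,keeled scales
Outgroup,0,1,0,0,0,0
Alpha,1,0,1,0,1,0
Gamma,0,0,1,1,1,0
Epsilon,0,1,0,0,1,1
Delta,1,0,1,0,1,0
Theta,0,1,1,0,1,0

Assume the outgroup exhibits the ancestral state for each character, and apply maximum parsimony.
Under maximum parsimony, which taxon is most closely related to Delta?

Alpha

Character polarity is set by the outgroup: the derived state is whichever differs from the outgroup's state, so for fruit dehiscent the derived state is '0', and for the remaining characters it is '1'.
pollen tricolpate: derived state '1' in Alpha and Delta only — synapomorphy for {Alpha, Delta}.
Only Alpha, Delta, and Gamma show the derived state '0' for fruit dehiscent, supporting them as a clade.
Only Alpha, Delta, Gamma, and Theta show the derived state '1' for lateral line, supporting them as a clade.
compound eyes (derived state '1') is unique to Gamma (autapomorphy; uninformative for grouping).
gular pouch (derived state '1') is shared by all ingroup taxa — unites the whole ingroup.
keeled scales (derived state '1') is unique to Epsilon (autapomorphy; uninformative for grouping).
Most parsimonious ingroup topology: ((((Alpha,Delta),Gamma),Theta),Epsilon).
Delta and Alpha form a cherry on this tree, so they are sister taxa.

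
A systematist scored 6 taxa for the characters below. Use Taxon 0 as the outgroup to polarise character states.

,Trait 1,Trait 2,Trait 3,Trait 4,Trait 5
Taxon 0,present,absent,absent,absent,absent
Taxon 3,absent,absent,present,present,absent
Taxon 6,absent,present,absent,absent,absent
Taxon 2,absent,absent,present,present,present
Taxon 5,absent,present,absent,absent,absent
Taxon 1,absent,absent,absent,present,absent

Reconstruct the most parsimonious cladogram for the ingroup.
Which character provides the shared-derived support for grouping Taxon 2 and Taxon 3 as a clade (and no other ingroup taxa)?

Character polarity is set by the outgroup: the derived state is whichever differs from the outgroup's state, so for Trait 1 the derived state is 'absent', and for the remaining characters it is 'present'.
All ingroup taxa share the derived state 'absent' for Trait 1; it defines the ingroup but does not resolve relationships within it.
Only Taxon 5 and Taxon 6 show the derived state 'present' for Trait 2, supporting them as a clade.
Trait 3 (derived state 'present') is shared by Taxon 2 and Taxon 3 — a synapomorphy uniting that clade.
Only Taxon 1, Taxon 2, and Taxon 3 show the derived state 'present' for Trait 4, supporting them as a clade.
Trait 5 (derived state 'present') is unique to Taxon 2 (autapomorphy; uninformative for grouping).
Most parsimonious ingroup topology: (((Taxon 3,Taxon 2),Taxon 1),(Taxon 6,Taxon 5)).
The clade {Taxon 2, Taxon 3} is supported by Trait 3: its derived state 'present' occurs in exactly those taxa and in no other taxon (including the outgroup).

Trait 3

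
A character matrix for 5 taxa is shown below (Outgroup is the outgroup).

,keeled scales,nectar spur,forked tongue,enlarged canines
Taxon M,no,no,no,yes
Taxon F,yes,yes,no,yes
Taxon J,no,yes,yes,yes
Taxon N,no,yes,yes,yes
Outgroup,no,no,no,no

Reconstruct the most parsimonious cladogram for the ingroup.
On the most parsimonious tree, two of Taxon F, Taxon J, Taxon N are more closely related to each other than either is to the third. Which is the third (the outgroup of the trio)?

The outgroup has state 'no' for every character, so 'yes' is the derived state throughout.
keeled scales (derived state 'yes') is unique to Taxon F (autapomorphy; uninformative for grouping).
nectar spur: derived state 'yes' in Taxon F, Taxon J, and Taxon N only — synapomorphy for {Taxon F, Taxon J, Taxon N}.
Only Taxon J and Taxon N show the derived state 'yes' for forked tongue, supporting them as a clade.
All ingroup taxa share the derived state 'yes' for enlarged canines; it defines the ingroup but does not resolve relationships within it.
Most parsimonious ingroup topology: (((Taxon J,Taxon N),Taxon F),Taxon M).
Taxon J and Taxon N share a more recent common ancestor with each other than either does with Taxon F, so Taxon F is the least closely related of the three.

Taxon F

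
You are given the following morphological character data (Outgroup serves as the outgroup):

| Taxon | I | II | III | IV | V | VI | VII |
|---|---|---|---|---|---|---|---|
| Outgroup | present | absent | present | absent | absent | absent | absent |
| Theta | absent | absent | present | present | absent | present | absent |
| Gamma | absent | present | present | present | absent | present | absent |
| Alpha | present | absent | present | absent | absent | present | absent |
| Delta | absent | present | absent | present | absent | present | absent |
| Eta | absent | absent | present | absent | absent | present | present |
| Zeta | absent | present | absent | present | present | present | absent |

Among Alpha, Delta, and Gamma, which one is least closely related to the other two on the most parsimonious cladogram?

Alpha

Character polarity is set by the outgroup: the derived state is whichever differs from the outgroup's state, so for I, III the derived state is 'absent', and for the remaining characters it is 'present'.
I (derived state 'absent') is shared by Delta, Eta, Gamma, Theta, and Zeta — a synapomorphy uniting that clade.
II (derived state 'present') is shared by Delta, Gamma, and Zeta — a synapomorphy uniting that clade.
III (derived state 'absent') is shared by Delta and Zeta — a synapomorphy uniting that clade.
IV (derived state 'present') is shared by Delta, Gamma, Theta, and Zeta — a synapomorphy uniting that clade.
V (derived state 'present') is unique to Zeta (autapomorphy; uninformative for grouping).
All ingroup taxa share the derived state 'present' for VI; it defines the ingroup but does not resolve relationships within it.
VII: derived state 'present' in Eta only — an autapomorphy, so it tells us nothing about relationships among taxa.
Most parsimonious ingroup topology: (((Theta,(Gamma,(Delta,Zeta))),Eta),Alpha).
Gamma and Delta share a more recent common ancestor with each other than either does with Alpha, so Alpha is the least closely related of the three.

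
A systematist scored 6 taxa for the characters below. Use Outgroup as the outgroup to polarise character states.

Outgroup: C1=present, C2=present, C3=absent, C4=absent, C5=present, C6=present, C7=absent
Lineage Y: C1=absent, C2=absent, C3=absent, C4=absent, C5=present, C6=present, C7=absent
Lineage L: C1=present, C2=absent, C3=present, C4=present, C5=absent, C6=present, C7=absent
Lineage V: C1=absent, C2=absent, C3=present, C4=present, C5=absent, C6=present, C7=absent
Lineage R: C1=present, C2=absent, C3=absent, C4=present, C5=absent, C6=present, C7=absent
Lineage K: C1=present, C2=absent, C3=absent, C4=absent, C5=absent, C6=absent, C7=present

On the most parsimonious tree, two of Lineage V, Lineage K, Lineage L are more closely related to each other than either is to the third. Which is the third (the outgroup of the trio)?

Lineage K

Character polarity is set by the outgroup: the derived state is whichever differs from the outgroup's state, so for C1, C2, C5, C6 the derived state is 'absent', and for the remaining characters it is 'present'.
C1 groups Lineage V and Lineage Y, which is incompatible with the clades supported by the remaining characters; treating it as convergent (homoplasy) costs fewer steps than any alternative tree.
C2 (derived state 'absent') is shared by all ingroup taxa — unites the whole ingroup.
Only Lineage L and Lineage V show the derived state 'present' for C3, supporting them as a clade.
C4 (derived state 'present') is shared by Lineage L, Lineage R, and Lineage V — a synapomorphy uniting that clade.
Only Lineage K, Lineage L, Lineage R, and Lineage V show the derived state 'absent' for C5, supporting them as a clade.
C6 (derived state 'absent') is unique to Lineage K (autapomorphy; uninformative for grouping).
C7: derived state 'present' in Lineage K only — an autapomorphy, so it tells us nothing about relationships among taxa.
Most parsimonious ingroup topology: (Lineage Y,(((Lineage L,Lineage V),Lineage R),Lineage K)).
Lineage L and Lineage V share a more recent common ancestor with each other than either does with Lineage K, so Lineage K is the least closely related of the three.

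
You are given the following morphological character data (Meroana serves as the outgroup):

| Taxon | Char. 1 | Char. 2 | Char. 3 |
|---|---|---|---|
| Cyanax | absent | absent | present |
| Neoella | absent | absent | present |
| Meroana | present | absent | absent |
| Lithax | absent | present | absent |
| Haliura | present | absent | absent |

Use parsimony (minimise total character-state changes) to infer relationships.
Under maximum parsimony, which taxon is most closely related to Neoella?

Cyanax

Character polarity is set by the outgroup: the derived state is whichever differs from the outgroup's state, so for Char. 1 the derived state is 'absent', and for the remaining characters it is 'present'.
Char. 1 (derived state 'absent') is shared by Cyanax, Lithax, and Neoella — a synapomorphy uniting that clade.
Char. 2: derived state 'present' in Lithax only — an autapomorphy, so it tells us nothing about relationships among taxa.
Char. 3 (derived state 'present') is shared by Cyanax and Neoella — a synapomorphy uniting that clade.
Most parsimonious ingroup topology: (Haliura,((Cyanax,Neoella),Lithax)).
Neoella and Cyanax form a cherry on this tree, so they are sister taxa.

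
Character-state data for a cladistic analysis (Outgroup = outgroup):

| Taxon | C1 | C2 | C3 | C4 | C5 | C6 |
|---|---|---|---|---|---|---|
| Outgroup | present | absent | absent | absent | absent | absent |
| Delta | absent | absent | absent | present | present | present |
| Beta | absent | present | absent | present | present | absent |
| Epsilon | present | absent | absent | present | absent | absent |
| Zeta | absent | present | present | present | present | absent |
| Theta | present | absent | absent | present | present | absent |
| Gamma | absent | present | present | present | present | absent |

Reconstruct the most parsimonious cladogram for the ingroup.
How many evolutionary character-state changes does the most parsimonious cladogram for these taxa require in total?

6

Character polarity is set by the outgroup: the derived state is whichever differs from the outgroup's state, so for C1 the derived state is 'absent', and for the remaining characters it is 'present'.
Only Beta, Delta, Gamma, and Zeta show the derived state 'absent' for C1, supporting them as a clade.
C2: derived state 'present' in Beta, Gamma, and Zeta only — synapomorphy for {Beta, Gamma, Zeta}.
C3: derived state 'present' in Gamma and Zeta only — synapomorphy for {Gamma, Zeta}.
C4 (derived state 'present') is shared by all ingroup taxa — unites the whole ingroup.
Only Beta, Delta, Gamma, Theta, and Zeta show the derived state 'present' for C5, supporting them as a clade.
C6 (derived state 'present') is unique to Delta (autapomorphy; uninformative for grouping).
Most parsimonious ingroup topology: (((Delta,(Beta,(Zeta,Gamma))),Theta),Epsilon).
Changes per character on this tree: C1: 1; C2: 1; C3: 1; C4: 1; C5: 1; C6: 1.
Total = 6.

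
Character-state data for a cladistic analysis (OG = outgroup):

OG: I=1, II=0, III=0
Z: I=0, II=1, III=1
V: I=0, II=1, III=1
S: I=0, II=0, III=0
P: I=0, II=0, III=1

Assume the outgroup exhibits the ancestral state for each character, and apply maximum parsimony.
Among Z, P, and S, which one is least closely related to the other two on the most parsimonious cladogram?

S

Character polarity is set by the outgroup: the derived state is whichever differs from the outgroup's state, so for I the derived state is '0', and for the remaining characters it is '1'.
All ingroup taxa share the derived state '0' for I; it defines the ingroup but does not resolve relationships within it.
II (derived state '1') is shared by V and Z — a synapomorphy uniting that clade.
Only P, V, and Z show the derived state '1' for III, supporting them as a clade.
Most parsimonious ingroup topology: (((Z,V),P),S).
P and Z share a more recent common ancestor with each other than either does with S, so S is the least closely related of the three.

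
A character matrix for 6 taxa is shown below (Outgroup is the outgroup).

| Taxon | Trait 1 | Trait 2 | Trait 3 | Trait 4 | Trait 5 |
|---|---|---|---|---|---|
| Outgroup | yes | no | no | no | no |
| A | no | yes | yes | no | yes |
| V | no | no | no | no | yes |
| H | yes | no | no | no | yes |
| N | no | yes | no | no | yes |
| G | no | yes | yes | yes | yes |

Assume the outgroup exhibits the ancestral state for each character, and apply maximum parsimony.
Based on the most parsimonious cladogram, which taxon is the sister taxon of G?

A

Character polarity is set by the outgroup: the derived state is whichever differs from the outgroup's state, so for Trait 1 the derived state is 'no', and for the remaining characters it is 'yes'.
Trait 1: derived state 'no' in A, G, N, and V only — synapomorphy for {A, G, N, V}.
Trait 2: derived state 'yes' in A, G, and N only — synapomorphy for {A, G, N}.
Only A and G show the derived state 'yes' for Trait 3, supporting them as a clade.
Trait 4 (derived state 'yes') is unique to G (autapomorphy; uninformative for grouping).
Trait 5 (derived state 'yes') is shared by all ingroup taxa — unites the whole ingroup.
Most parsimonious ingroup topology: ((((A,G),N),V),H).
G and A form a cherry on this tree, so they are sister taxa.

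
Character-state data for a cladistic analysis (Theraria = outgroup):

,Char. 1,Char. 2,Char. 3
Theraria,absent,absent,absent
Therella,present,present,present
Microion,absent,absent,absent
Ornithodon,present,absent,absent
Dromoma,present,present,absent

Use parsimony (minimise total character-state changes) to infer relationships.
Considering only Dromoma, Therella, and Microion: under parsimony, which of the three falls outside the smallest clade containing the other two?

The outgroup has state 'absent' for every character, so 'present' is the derived state throughout.
Char. 1 (derived state 'present') is shared by Dromoma, Ornithodon, and Therella — a synapomorphy uniting that clade.
Char. 2 (derived state 'present') is shared by Dromoma and Therella — a synapomorphy uniting that clade.
Char. 3: derived state 'present' in Therella only — an autapomorphy, so it tells us nothing about relationships among taxa.
Most parsimonious ingroup topology: (((Therella,Dromoma),Ornithodon),Microion).
Therella and Dromoma share a more recent common ancestor with each other than either does with Microion, so Microion is the least closely related of the three.

Microion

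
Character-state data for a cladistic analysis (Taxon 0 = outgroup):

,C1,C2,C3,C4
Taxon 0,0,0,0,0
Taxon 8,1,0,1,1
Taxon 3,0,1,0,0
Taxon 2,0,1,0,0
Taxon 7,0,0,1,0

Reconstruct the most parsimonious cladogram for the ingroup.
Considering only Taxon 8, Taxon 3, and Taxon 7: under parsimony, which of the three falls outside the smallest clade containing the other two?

The outgroup has state '0' for every character, so '1' is the derived state throughout.
C1: derived state '1' in Taxon 8 only — an autapomorphy, so it tells us nothing about relationships among taxa.
Only Taxon 2 and Taxon 3 show the derived state '1' for C2, supporting them as a clade.
Only Taxon 7 and Taxon 8 show the derived state '1' for C3, supporting them as a clade.
C4: derived state '1' in Taxon 8 only — an autapomorphy, so it tells us nothing about relationships among taxa.
Most parsimonious ingroup topology: ((Taxon 8,Taxon 7),(Taxon 3,Taxon 2)).
Taxon 7 and Taxon 8 share a more recent common ancestor with each other than either does with Taxon 3, so Taxon 3 is the least closely related of the three.

Taxon 3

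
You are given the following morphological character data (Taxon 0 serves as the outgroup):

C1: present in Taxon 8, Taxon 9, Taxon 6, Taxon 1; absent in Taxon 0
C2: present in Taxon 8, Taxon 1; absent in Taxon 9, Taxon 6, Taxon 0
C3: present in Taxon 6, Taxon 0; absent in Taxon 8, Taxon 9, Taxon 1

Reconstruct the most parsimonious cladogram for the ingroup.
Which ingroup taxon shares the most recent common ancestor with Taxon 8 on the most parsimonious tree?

Character polarity is set by the outgroup: the derived state is whichever differs from the outgroup's state, so for C3 the derived state is 'absent', and for the remaining characters it is 'present'.
All ingroup taxa share the derived state 'present' for C1; it defines the ingroup but does not resolve relationships within it.
Only Taxon 1 and Taxon 8 show the derived state 'present' for C2, supporting them as a clade.
C3: derived state 'absent' in Taxon 1, Taxon 8, and Taxon 9 only — synapomorphy for {Taxon 1, Taxon 8, Taxon 9}.
Most parsimonious ingroup topology: (((Taxon 8,Taxon 1),Taxon 9),Taxon 6).
Taxon 8 and Taxon 1 form a cherry on this tree, so they are sister taxa.

Taxon 1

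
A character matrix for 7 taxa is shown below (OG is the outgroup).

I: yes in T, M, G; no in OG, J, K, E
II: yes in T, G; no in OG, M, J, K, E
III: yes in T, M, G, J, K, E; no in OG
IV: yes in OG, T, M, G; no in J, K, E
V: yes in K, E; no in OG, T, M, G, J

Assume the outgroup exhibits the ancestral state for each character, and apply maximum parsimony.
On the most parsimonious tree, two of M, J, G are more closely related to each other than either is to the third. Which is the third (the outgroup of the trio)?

Character polarity is set by the outgroup: the derived state is whichever differs from the outgroup's state, so for IV the derived state is 'no', and for the remaining characters it is 'yes'.
I: derived state 'yes' in G, M, and T only — synapomorphy for {G, M, T}.
Only G and T show the derived state 'yes' for II, supporting them as a clade.
All ingroup taxa share the derived state 'yes' for III; it defines the ingroup but does not resolve relationships within it.
IV: derived state 'no' in E, J, and K only — synapomorphy for {E, J, K}.
V: derived state 'yes' in E and K only — synapomorphy for {E, K}.
Most parsimonious ingroup topology: (((T,G),M),(J,(K,E))).
G and M share a more recent common ancestor with each other than either does with J, so J is the least closely related of the three.

J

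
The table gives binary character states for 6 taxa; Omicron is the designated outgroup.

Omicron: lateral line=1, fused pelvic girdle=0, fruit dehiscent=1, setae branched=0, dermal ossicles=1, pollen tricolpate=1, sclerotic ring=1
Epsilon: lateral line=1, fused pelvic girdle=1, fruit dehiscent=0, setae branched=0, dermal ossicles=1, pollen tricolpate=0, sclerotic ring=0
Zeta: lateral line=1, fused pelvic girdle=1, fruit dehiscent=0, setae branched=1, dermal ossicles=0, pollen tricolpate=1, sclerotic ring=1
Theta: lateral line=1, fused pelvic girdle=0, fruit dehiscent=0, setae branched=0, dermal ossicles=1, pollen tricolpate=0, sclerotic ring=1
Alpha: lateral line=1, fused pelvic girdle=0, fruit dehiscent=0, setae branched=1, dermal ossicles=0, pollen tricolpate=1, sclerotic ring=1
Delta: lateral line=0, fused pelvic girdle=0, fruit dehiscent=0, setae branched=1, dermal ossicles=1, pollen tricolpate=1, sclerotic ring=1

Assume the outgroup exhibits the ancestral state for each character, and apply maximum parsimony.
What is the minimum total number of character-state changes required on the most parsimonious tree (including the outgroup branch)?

Character polarity is set by the outgroup: the derived state is whichever differs from the outgroup's state, so for lateral line, fruit dehiscent, dermal ossicles, pollen tricolpate, sclerotic ring the derived state is '0', and for the remaining characters it is '1'.
lateral line (derived state '0') is unique to Delta (autapomorphy; uninformative for grouping).
fused pelvic girdle groups Epsilon and Zeta, which is incompatible with the clades supported by the remaining characters; treating it as convergent (homoplasy) costs fewer steps than any alternative tree.
fruit dehiscent (derived state '0') is shared by all ingroup taxa — unites the whole ingroup.
setae branched (derived state '1') is shared by Alpha, Delta, and Zeta — a synapomorphy uniting that clade.
dermal ossicles: derived state '0' in Alpha and Zeta only — synapomorphy for {Alpha, Zeta}.
pollen tricolpate (derived state '0') is shared by Epsilon and Theta — a synapomorphy uniting that clade.
sclerotic ring (derived state '0') is unique to Epsilon (autapomorphy; uninformative for grouping).
Most parsimonious ingroup topology: ((Epsilon,Theta),((Zeta,Alpha),Delta)).
Changes per character on this tree: lateral line: 1; fused pelvic girdle: 2; fruit dehiscent: 1; setae branched: 1; dermal ossicles: 1; pollen tricolpate: 1; sclerotic ring: 1.
Total = 8.

8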